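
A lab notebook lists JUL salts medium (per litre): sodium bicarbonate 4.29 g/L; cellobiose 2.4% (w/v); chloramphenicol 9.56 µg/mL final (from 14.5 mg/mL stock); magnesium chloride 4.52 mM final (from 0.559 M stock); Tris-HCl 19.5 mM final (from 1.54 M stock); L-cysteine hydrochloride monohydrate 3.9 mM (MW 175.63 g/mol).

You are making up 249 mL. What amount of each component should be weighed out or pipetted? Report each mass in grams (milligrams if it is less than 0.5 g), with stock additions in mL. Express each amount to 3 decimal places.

sodium bicarbonate 1.068 g; cellobiose 5.976 g; chloramphenicol 0.164 mL; magnesium chloride 2.013 mL; Tris-HCl 3.153 mL; L-cysteine hydrochloride monohydrate 170.554 mg

Scale factor relative to 1 L: 0.249.
sodium bicarbonate: 4.29 g/L × 0.249 L = 1.068 g
cellobiose: 2.4% w/v = 24 g/L → 24 × 0.249 L = 5.976 g
chloramphenicol: V = C2·V2/C1 = 9.56 µg/mL × 249 mL ÷ 14500 µg/mL = 0.164 mL
magnesium chloride: C1V1 = C2V2 → 4.52 mM × 249 mL ÷ 559 mM = 2.013 mL
Tris-HCl: V = C2·V2/C1 = 19.5 mM × 249 mL ÷ 1540 mM = 3.153 mL
L-cysteine hydrochloride monohydrate: 3.9 mmol/L × 175.63 mg/mmol × 0.249 L = 170.554 mg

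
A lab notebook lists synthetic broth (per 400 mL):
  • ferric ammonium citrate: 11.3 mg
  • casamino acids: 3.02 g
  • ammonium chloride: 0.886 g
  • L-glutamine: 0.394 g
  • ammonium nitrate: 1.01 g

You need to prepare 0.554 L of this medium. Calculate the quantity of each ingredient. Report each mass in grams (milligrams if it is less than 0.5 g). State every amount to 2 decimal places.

Scale factor = 554 mL / 400 mL = 1.385.
ferric ammonium citrate: 11.3 mg × (554 mL / 400 mL) = 15.65 mg
casamino acids: 3.02 g × (554 mL / 400 mL) = 4.18 g
ammonium chloride: 0.886 g × (554 mL / 400 mL) = 1.23 g
L-glutamine: 0.394 g × (554 mL / 400 mL) = 0.55 g
ammonium nitrate: 1.01 g × (554 mL / 400 mL) = 1.40 g

ferric ammonium citrate 15.65 mg; casamino acids 4.18 g; ammonium chloride 1.23 g; L-glutamine 0.55 g; ammonium nitrate 1.40 g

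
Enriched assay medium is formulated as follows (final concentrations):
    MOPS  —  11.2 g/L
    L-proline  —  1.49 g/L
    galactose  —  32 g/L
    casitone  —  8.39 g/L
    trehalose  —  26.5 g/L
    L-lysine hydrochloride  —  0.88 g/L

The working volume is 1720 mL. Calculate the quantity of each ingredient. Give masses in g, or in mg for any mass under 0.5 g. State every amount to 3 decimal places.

MOPS 19.264 g; L-proline 2.563 g; galactose 55.040 g; casitone 14.431 g; trehalose 45.580 g; L-lysine hydrochloride 1.514 g

Working volume: 1720 mL = 1.72 L.
MOPS: 11.2 g/L × 1.72 L = 19.264 g
L-proline: 1.49 g/L × 1.72 L = 2.563 g
galactose: 32 g/L × 1.72 L = 55.040 g
casitone: 8.39 g/L × 1.72 L = 14.431 g
trehalose: 26.5 g/L × 1.72 L = 45.580 g
L-lysine hydrochloride: 0.88 g/L × 1.72 L = 1.514 g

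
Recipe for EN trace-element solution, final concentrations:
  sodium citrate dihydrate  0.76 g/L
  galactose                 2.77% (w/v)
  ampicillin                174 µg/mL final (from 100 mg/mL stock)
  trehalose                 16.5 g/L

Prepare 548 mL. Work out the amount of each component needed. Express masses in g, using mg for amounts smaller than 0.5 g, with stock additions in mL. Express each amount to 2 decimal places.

sodium citrate dihydrate 416.48 mg; galactose 15.18 g; ampicillin 0.95 mL; trehalose 9.04 g

Working volume: 548 mL = 0.548 L.
sodium citrate dihydrate: 0.76 g/L × 0.548 L = 0.41648 g = 416.48 mg
galactose: 2.77% w/v = 27.7 g/L → 27.7 × 0.548 L = 15.18 g
ampicillin: C1V1 = C2V2 → 174 µg/mL × 548 mL ÷ 100000 µg/mL = 0.95 mL
trehalose: 16.5 g/L × 0.548 L = 9.04 g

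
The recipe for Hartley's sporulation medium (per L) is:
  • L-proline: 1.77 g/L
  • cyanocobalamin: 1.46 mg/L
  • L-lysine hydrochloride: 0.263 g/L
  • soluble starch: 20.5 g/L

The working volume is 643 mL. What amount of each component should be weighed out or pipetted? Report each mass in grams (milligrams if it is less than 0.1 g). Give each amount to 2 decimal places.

Working volume: 643 mL = 0.643 L.
L-proline: 1.77 g/L × 0.643 L = 1.14 g
cyanocobalamin: 1.46 mg/L × 0.643 L = 0.94 mg
L-lysine hydrochloride: 0.263 g/L × 0.643 L = 0.17 g
soluble starch: 20.5 g/L × 0.643 L = 13.18 g

L-proline 1.14 g; cyanocobalamin 0.94 mg; L-lysine hydrochloride 0.17 g; soluble starch 13.18 g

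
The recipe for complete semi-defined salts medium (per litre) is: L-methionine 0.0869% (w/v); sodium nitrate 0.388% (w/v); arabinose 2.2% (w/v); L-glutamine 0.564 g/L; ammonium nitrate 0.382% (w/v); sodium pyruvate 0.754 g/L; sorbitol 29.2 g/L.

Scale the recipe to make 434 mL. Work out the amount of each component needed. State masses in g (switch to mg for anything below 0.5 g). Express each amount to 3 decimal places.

L-methionine 377.146 mg; sodium nitrate 1.684 g; arabinose 9.548 g; L-glutamine 244.776 mg; ammonium nitrate 1.658 g; sodium pyruvate 327.236 mg; sorbitol 12.673 g

Working volume: 434 mL = 0.434 L.
L-methionine: 0.0869% w/v = 0.869 g/L → 0.869 × 0.434 L = 0.377146 g = 377.146 mg
sodium nitrate: 0.388% w/v = 3.88 g/L → 3.88 × 0.434 L = 1.684 g
arabinose: 2.2 g per 100 mL × 434 mL ÷ 100 = 9.548 g
L-glutamine: 0.564 g/L × 0.434 L = 0.244776 g = 244.776 mg
ammonium nitrate: 0.382 g per 100 mL × 434 mL ÷ 100 = 1.658 g
sodium pyruvate: 0.754 g/L × 0.434 L = 0.327236 g = 327.236 mg
sorbitol: 29.2 g/L × 0.434 L = 12.673 g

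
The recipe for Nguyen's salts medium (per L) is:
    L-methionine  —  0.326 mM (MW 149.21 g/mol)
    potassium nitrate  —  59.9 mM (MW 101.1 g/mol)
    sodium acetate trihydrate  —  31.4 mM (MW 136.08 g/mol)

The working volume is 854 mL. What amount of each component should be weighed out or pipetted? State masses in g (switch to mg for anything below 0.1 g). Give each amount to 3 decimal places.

Target volume = 854 mL = 0.854 L.
L-methionine: 0.326 mmol/L × 149.21 mg/mmol × 0.854 L = 41.541 mg
potassium nitrate: 59.9 mmol/L × 101.1 g/mol × 0.854 L ÷ 1000 = 5.172 g
sodium acetate trihydrate: 31.4 mmol/L × 136.08 g/mol × 0.854 L ÷ 1000 = 3.649 g

L-methionine 41.541 mg; potassium nitrate 5.172 g; sodium acetate trihydrate 3.649 g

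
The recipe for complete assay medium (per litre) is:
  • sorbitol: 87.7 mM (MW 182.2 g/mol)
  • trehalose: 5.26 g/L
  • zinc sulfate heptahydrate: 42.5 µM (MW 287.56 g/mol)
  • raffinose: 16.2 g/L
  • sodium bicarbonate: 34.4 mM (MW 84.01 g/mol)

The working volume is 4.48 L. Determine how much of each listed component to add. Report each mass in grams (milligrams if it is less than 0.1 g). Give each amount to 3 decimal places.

Working volume: 4.48 L.
sorbitol: 87.7 mmol/L × 182.2 g/mol × 4.48 L ÷ 1000 = 71.586 g
trehalose: 5.26 g/L × 4.48 L = 23.565 g
zinc sulfate heptahydrate: 42.5 µmol/L × 287.56 g/mol × 4.48 L ÷ 1000 = 54.751 mg
raffinose: 16.2 g/L × 4.48 L = 72.576 g
sodium bicarbonate: 34.4 mmol/L × 84.01 g/mol × 4.48 L ÷ 1000 = 12.947 g

sorbitol 71.586 g; trehalose 23.565 g; zinc sulfate heptahydrate 54.751 mg; raffinose 72.576 g; sodium bicarbonate 12.947 g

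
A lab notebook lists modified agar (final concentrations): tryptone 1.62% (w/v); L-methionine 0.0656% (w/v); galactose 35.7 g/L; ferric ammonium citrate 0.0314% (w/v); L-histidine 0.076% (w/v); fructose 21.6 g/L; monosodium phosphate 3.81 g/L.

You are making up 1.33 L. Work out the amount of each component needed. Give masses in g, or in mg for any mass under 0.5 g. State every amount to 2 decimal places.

tryptone 21.55 g; L-methionine 0.87 g; galactose 47.48 g; ferric ammonium citrate 417.62 mg; L-histidine 1.01 g; fructose 28.73 g; monosodium phosphate 5.07 g

Working volume: 1.33 L.
tryptone: 1.62% w/v = 16.2 g/L → 16.2 × 1.33 L = 21.55 g
L-methionine: 0.0656 g per 100 mL × 1330 mL ÷ 100 = 0.87 g
galactose: 35.7 g/L × 1.33 L = 47.48 g
ferric ammonium citrate: 0.0314% w/v = 0.314 g/L → 0.314 × 1.33 L = 0.41762 g = 417.62 mg
L-histidine: 0.076% w/v = 0.76 g/L → 0.76 × 1.33 L = 1.01 g
fructose: 21.6 g/L × 1.33 L = 28.73 g
monosodium phosphate: 3.81 g/L × 1.33 L = 5.07 g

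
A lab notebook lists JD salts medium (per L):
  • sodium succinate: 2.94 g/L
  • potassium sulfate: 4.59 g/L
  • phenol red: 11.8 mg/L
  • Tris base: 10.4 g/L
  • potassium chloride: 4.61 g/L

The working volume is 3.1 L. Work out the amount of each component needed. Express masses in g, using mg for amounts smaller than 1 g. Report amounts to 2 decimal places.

sodium succinate 9.11 g; potassium sulfate 14.23 g; phenol red 36.58 mg; Tris base 32.24 g; potassium chloride 14.29 g

Scale factor relative to 1 L: 3.1.
sodium succinate: 2.94 g/L × 3.1 L = 9.11 g
potassium sulfate: 4.59 g/L × 3.1 L = 14.23 g
phenol red: 11.8 mg/L × 3.1 L = 36.58 mg
Tris base: 10.4 g/L × 3.1 L = 32.24 g
potassium chloride: 4.61 g/L × 3.1 L = 14.29 g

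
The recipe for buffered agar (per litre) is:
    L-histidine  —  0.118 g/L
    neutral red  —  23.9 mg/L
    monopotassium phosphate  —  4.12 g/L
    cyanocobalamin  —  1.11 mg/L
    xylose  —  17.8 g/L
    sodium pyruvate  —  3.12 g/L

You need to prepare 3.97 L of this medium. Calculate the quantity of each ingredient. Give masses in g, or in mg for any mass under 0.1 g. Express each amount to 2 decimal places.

Working volume: 3.97 L.
L-histidine: 0.118 g/L × 3.97 L = 0.47 g
neutral red: 23.9 mg/L × 3.97 L = 94.88 mg
monopotassium phosphate: 4.12 g/L × 3.97 L = 16.36 g
cyanocobalamin: 1.11 mg/L × 3.97 L = 4.41 mg
xylose: 17.8 g/L × 3.97 L = 70.67 g
sodium pyruvate: 3.12 g/L × 3.97 L = 12.39 g

L-histidine 0.47 g; neutral red 94.88 mg; monopotassium phosphate 16.36 g; cyanocobalamin 4.41 mg; xylose 70.67 g; sodium pyruvate 12.39 g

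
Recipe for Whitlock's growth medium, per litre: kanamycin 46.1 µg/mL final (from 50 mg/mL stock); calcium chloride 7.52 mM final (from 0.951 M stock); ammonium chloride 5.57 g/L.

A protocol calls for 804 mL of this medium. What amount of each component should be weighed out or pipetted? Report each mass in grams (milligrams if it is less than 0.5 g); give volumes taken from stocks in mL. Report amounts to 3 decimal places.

kanamycin 0.741 mL; calcium chloride 6.358 mL; ammonium chloride 4.478 g

Working volume: 804 mL = 0.804 L.
kanamycin: dilute stock: 46.1 µg/mL × 804 mL ÷ 50000 µg/mL = 0.741 mL
calcium chloride: V = C2·V2/C1 = 7.52 mM × 804 mL ÷ 951 mM = 6.358 mL
ammonium chloride: 5.57 g/L × 0.804 L = 4.478 g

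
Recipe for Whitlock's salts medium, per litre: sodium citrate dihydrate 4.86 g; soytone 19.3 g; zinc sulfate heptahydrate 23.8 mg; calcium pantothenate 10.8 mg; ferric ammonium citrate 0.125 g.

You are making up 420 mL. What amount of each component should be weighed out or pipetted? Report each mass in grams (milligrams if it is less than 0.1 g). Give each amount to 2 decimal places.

Ratio of target to recipe volume: 420 / 1000 = 0.42.
sodium citrate dihydrate: 4.86 g × (420 mL / 1000 mL) = 2.04 g
soytone: 19.3 g × (420 mL / 1000 mL) = 8.11 g
zinc sulfate heptahydrate: 23.8 mg × (420 mL / 1000 mL) = 10.00 mg
calcium pantothenate: 10.8 mg × (420 mL / 1000 mL) = 4.54 mg
ferric ammonium citrate: 0.125 g × (420 mL / 1000 mL) = 0.0525 g = 52.50 mg

sodium citrate dihydrate 2.04 g; soytone 8.11 g; zinc sulfate heptahydrate 10.00 mg; calcium pantothenate 4.54 mg; ferric ammonium citrate 52.50 mg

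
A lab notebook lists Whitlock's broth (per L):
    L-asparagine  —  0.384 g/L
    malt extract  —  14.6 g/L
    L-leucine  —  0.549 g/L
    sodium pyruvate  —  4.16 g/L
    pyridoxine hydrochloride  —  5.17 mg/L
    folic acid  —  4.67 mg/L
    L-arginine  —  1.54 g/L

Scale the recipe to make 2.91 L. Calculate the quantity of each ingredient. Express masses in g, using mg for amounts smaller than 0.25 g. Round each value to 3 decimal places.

L-asparagine 1.117 g; malt extract 42.486 g; L-leucine 1.598 g; sodium pyruvate 12.106 g; pyridoxine hydrochloride 15.045 mg; folic acid 13.590 mg; L-arginine 4.481 g

Working volume: 2.91 L.
L-asparagine: 0.384 g/L × 2.91 L = 1.117 g
malt extract: 14.6 g/L × 2.91 L = 42.486 g
L-leucine: 0.549 g/L × 2.91 L = 1.598 g
sodium pyruvate: 4.16 g/L × 2.91 L = 12.106 g
pyridoxine hydrochloride: 5.17 mg/L × 2.91 L = 15.045 mg
folic acid: 4.67 mg/L × 2.91 L = 13.590 mg
L-arginine: 1.54 g/L × 2.91 L = 4.481 g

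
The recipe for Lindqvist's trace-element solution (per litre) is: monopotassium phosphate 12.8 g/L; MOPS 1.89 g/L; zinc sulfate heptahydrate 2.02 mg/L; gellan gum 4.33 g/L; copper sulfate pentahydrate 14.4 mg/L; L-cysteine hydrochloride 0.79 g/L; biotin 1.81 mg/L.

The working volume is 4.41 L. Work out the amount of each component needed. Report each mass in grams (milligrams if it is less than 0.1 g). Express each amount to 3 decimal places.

Working volume: 4.41 L.
monopotassium phosphate: 12.8 g/L × 4.41 L = 56.448 g
MOPS: 1.89 g/L × 4.41 L = 8.335 g
zinc sulfate heptahydrate: 2.02 mg/L × 4.41 L = 8.908 mg
gellan gum: 4.33 g/L × 4.41 L = 19.095 g
copper sulfate pentahydrate: 14.4 mg/L × 4.41 L = 63.504 mg
L-cysteine hydrochloride: 0.79 g/L × 4.41 L = 3.484 g
biotin: 1.81 mg/L × 4.41 L = 7.982 mg

monopotassium phosphate 56.448 g; MOPS 8.335 g; zinc sulfate heptahydrate 8.908 mg; gellan gum 19.095 g; copper sulfate pentahydrate 63.504 mg; L-cysteine hydrochloride 3.484 g; biotin 7.982 mg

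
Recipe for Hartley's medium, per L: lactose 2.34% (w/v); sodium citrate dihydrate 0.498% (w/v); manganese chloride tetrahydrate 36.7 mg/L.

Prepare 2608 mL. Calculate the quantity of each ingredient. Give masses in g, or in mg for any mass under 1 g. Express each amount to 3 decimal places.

lactose 61.027 g; sodium citrate dihydrate 12.988 g; manganese chloride tetrahydrate 95.714 mg

Working volume: 2608 mL = 2.608 L.
lactose: 2.34% w/v = 23.4 g/L → 23.4 × 2.608 L = 61.027 g
sodium citrate dihydrate: 0.498 g per 100 mL × 2608 mL ÷ 100 = 12.988 g
manganese chloride tetrahydrate: 36.7 mg/L × 2.608 L = 95.714 mg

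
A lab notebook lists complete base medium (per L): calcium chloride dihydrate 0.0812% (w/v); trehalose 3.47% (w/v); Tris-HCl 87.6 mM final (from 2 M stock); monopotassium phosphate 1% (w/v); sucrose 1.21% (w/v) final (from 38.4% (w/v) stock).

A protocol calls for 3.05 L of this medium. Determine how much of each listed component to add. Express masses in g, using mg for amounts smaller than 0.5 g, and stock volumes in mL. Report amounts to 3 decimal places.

calcium chloride dihydrate 2.477 g; trehalose 105.835 g; Tris-HCl 133.590 mL; monopotassium phosphate 30.500 g; sucrose 96.107 mL

Working volume: 3.05 L.
calcium chloride dihydrate: 0.0812 g per 100 mL × 3050 mL ÷ 100 = 2.477 g
trehalose: 3.47 g per 100 mL × 3050 mL ÷ 100 = 105.835 g
Tris-HCl: C1V1 = C2V2 → 87.6 mM × 3050 mL ÷ 2000 mM = 133.590 mL
monopotassium phosphate: 1% w/v = 10 g/L → 10 × 3.05 L = 30.500 g
sucrose: V = C2·V2/C1 = 1.21% ÷ 38.4% × 3050 mL = 96.107 mL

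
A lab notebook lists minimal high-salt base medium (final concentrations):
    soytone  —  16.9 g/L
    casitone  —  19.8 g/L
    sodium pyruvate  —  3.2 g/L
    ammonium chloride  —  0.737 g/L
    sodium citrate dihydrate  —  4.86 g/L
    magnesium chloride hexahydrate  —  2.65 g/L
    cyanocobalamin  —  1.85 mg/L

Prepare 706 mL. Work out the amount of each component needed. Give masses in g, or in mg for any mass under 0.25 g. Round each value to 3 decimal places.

Target volume = 706 mL = 0.706 L.
soytone: 16.9 g/L × 0.706 L = 11.931 g
casitone: 19.8 g/L × 0.706 L = 13.979 g
sodium pyruvate: 3.2 g/L × 0.706 L = 2.259 g
ammonium chloride: 0.737 g/L × 0.706 L = 0.520 g
sodium citrate dihydrate: 4.86 g/L × 0.706 L = 3.431 g
magnesium chloride hexahydrate: 2.65 g/L × 0.706 L = 1.871 g
cyanocobalamin: 1.85 mg/L × 0.706 L = 1.306 mg

soytone 11.931 g; casitone 13.979 g; sodium pyruvate 2.259 g; ammonium chloride 0.520 g; sodium citrate dihydrate 3.431 g; magnesium chloride hexahydrate 1.871 g; cyanocobalamin 1.306 mg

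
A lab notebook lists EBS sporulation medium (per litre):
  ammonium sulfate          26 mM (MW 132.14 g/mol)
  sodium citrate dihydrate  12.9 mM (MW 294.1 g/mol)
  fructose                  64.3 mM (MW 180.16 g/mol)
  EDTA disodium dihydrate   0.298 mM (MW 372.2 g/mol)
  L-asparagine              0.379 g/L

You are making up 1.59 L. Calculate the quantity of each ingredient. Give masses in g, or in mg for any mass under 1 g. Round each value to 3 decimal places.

ammonium sulfate 5.463 g; sodium citrate dihydrate 6.032 g; fructose 18.419 g; EDTA disodium dihydrate 176.356 mg; L-asparagine 602.610 mg

Working volume: 1.59 L.
ammonium sulfate: 26 mmol/L × 132.14 g/mol × 1.59 L ÷ 1000 = 5.463 g
sodium citrate dihydrate: 12.9 mmol/L × 294.1 g/mol × 1.59 L ÷ 1000 = 6.032 g
fructose: 64.3 mmol/L × 180.16 g/mol × 1.59 L ÷ 1000 = 18.419 g
EDTA disodium dihydrate: 0.298 mmol/L × 372.2 mg/mmol × 1.59 L = 176.356 mg
L-asparagine: 0.379 g/L × 1.59 L = 0.60261 g = 602.610 mg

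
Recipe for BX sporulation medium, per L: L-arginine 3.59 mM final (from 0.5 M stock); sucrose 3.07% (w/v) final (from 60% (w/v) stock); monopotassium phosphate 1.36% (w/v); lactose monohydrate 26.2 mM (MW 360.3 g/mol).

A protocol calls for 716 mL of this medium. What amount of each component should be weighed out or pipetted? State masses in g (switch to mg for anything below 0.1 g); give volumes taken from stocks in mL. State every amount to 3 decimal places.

L-arginine 5.141 mL; sucrose 36.635 mL; monopotassium phosphate 9.738 g; lactose monohydrate 6.759 g

Working volume: 716 mL = 0.716 L.
L-arginine: dilute stock: 3.59 mM × 716 mL ÷ 500 mM = 5.141 mL
sucrose: V = C2·V2/C1 = 3.07% ÷ 60% × 716 mL = 36.635 mL
monopotassium phosphate: 1.36 g per 100 mL × 716 mL ÷ 100 = 9.738 g
lactose monohydrate: 26.2 mmol/L × 360.3 g/mol × 0.716 L ÷ 1000 = 6.759 g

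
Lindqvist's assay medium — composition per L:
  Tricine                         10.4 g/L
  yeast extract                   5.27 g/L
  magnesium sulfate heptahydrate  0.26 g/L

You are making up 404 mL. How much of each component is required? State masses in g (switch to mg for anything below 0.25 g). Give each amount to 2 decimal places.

Tricine 4.20 g; yeast extract 2.13 g; magnesium sulfate heptahydrate 105.04 mg

Scale factor relative to 1 L: 0.404.
Tricine: 10.4 g/L × 0.404 L = 4.20 g
yeast extract: 5.27 g/L × 0.404 L = 2.13 g
magnesium sulfate heptahydrate: 0.26 g/L × 0.404 L = 0.10504 g = 105.04 mg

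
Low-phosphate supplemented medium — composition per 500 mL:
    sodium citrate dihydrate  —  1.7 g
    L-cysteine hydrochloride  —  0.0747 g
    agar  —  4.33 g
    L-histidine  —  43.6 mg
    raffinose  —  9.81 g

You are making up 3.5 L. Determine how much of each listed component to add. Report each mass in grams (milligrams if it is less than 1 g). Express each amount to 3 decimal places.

Ratio of target to recipe volume: 3500 / 500 = 7.
sodium citrate dihydrate: 1.7 g × (3500 mL / 500 mL) = 11.900 g
L-cysteine hydrochloride: 0.0747 g × (3500 mL / 500 mL) = 0.5229 g = 522.900 mg
agar: 4.33 g × (3500 mL / 500 mL) = 30.310 g
L-histidine: 43.6 mg × (3500 mL / 500 mL) = 305.200 mg
raffinose: 9.81 g × (3500 mL / 500 mL) = 68.670 g

sodium citrate dihydrate 11.900 g; L-cysteine hydrochloride 522.900 mg; agar 30.310 g; L-histidine 305.200 mg; raffinose 68.670 g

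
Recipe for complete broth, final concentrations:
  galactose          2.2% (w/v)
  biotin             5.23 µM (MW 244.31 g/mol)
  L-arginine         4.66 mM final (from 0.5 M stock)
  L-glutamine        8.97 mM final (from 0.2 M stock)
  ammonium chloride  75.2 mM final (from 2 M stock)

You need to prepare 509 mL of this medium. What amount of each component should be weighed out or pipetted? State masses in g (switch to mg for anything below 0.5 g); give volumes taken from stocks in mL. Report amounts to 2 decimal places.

galactose 11.20 g; biotin 0.65 mg; L-arginine 4.74 mL; L-glutamine 22.83 mL; ammonium chloride 19.14 mL

Scale factor relative to 1 L: 0.509.
galactose: 2.2 g per 100 mL × 509 mL ÷ 100 = 11.20 g
biotin: 5.23 µmol/L × 244.31 g/mol × 0.509 L ÷ 1000 = 0.65 mg
L-arginine: C1V1 = C2V2 → 4.66 mM × 509 mL ÷ 500 mM = 4.74 mL
L-glutamine: C1V1 = C2V2 → 8.97 mM × 509 mL ÷ 200 mM = 22.83 mL
ammonium chloride: dilute stock: 75.2 mM × 509 mL ÷ 2000 mM = 19.14 mL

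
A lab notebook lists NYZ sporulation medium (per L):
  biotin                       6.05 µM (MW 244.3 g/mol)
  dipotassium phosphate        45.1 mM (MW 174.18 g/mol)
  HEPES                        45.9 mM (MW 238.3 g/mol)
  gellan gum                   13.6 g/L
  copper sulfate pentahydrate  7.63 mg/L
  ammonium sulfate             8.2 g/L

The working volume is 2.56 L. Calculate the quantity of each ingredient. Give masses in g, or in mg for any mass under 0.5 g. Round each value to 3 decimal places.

biotin 3.784 mg; dipotassium phosphate 20.110 g; HEPES 28.001 g; gellan gum 34.816 g; copper sulfate pentahydrate 19.533 mg; ammonium sulfate 20.992 g

Scale factor relative to 1 L: 2.56.
biotin: 6.05 µmol/L × 244.3 g/mol × 2.56 L ÷ 1000 = 3.784 mg
dipotassium phosphate: 45.1 mmol/L × 174.18 g/mol × 2.56 L ÷ 1000 = 20.110 g
HEPES: 45.9 mmol/L × 238.3 g/mol × 2.56 L ÷ 1000 = 28.001 g
gellan gum: 13.6 g/L × 2.56 L = 34.816 g
copper sulfate pentahydrate: 7.63 mg/L × 2.56 L = 19.533 mg
ammonium sulfate: 8.2 g/L × 2.56 L = 20.992 g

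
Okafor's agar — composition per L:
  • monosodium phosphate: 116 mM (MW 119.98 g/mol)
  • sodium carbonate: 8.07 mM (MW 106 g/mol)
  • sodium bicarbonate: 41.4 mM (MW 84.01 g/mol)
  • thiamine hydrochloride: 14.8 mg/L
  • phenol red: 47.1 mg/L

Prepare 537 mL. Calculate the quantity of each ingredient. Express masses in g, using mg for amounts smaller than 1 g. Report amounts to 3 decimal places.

Scale factor relative to 1 L: 0.537.
monosodium phosphate: 116 mmol/L × 119.98 g/mol × 0.537 L ÷ 1000 = 7.474 g
sodium carbonate: 8.07 mmol/L × 106 mg/mmol × 0.537 L = 459.361 mg
sodium bicarbonate: 41.4 mmol/L × 84.01 g/mol × 0.537 L ÷ 1000 = 1.868 g
thiamine hydrochloride: 14.8 mg/L × 0.537 L = 7.948 mg
phenol red: 47.1 mg/L × 0.537 L = 25.293 mg

monosodium phosphate 7.474 g; sodium carbonate 459.361 mg; sodium bicarbonate 1.868 g; thiamine hydrochloride 7.948 mg; phenol red 25.293 mg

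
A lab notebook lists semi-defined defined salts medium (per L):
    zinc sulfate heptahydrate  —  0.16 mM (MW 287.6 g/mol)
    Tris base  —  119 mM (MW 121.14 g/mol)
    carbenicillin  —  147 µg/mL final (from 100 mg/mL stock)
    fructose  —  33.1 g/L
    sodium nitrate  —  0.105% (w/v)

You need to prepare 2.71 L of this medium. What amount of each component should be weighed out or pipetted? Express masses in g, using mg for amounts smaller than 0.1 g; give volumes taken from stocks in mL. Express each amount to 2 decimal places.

zinc sulfate heptahydrate 0.12 g; Tris base 39.07 g; carbenicillin 3.98 mL; fructose 89.70 g; sodium nitrate 2.85 g

Working volume: 2.71 L.
zinc sulfate heptahydrate: 0.16 mmol/L × 287.6 g/mol × 2.71 L ÷ 1000 = 0.12 g
Tris base: 119 mmol/L × 121.14 g/mol × 2.71 L ÷ 1000 = 39.07 g
carbenicillin: V = C2·V2/C1 = 147 µg/mL × 2710 mL ÷ 100000 µg/mL = 3.98 mL
fructose: 33.1 g/L × 2.71 L = 89.70 g
sodium nitrate: 0.105% w/v = 1.05 g/L → 1.05 × 2.71 L = 2.85 g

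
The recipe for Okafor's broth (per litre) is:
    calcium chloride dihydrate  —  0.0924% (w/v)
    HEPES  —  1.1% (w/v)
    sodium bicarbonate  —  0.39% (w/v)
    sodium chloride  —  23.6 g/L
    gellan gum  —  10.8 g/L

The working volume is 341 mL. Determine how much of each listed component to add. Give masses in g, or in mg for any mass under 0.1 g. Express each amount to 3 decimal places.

calcium chloride dihydrate 0.315 g; HEPES 3.751 g; sodium bicarbonate 1.330 g; sodium chloride 8.048 g; gellan gum 3.683 g

Scale factor relative to 1 L: 0.341.
calcium chloride dihydrate: 0.0924% w/v = 0.924 g/L → 0.924 × 0.341 L = 0.315 g
HEPES: 1.1 g per 100 mL × 341 mL ÷ 100 = 3.751 g
sodium bicarbonate: 0.39% w/v = 3.9 g/L → 3.9 × 0.341 L = 1.330 g
sodium chloride: 23.6 g/L × 0.341 L = 8.048 g
gellan gum: 10.8 g/L × 0.341 L = 3.683 g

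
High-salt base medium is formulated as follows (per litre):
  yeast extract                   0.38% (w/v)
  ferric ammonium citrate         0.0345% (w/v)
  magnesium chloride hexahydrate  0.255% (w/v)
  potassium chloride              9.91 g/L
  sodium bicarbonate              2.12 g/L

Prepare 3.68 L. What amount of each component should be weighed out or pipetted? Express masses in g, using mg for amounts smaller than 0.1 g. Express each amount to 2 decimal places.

Scale factor relative to 1 L: 3.68.
yeast extract: 0.38 g per 100 mL × 3680 mL ÷ 100 = 13.98 g
ferric ammonium citrate: 0.0345% w/v = 0.345 g/L → 0.345 × 3.68 L = 1.27 g
magnesium chloride hexahydrate: 0.255% w/v = 2.55 g/L → 2.55 × 3.68 L = 9.38 g
potassium chloride: 9.91 g/L × 3.68 L = 36.47 g
sodium bicarbonate: 2.12 g/L × 3.68 L = 7.80 g

yeast extract 13.98 g; ferric ammonium citrate 1.27 g; magnesium chloride hexahydrate 9.38 g; potassium chloride 36.47 g; sodium bicarbonate 7.80 g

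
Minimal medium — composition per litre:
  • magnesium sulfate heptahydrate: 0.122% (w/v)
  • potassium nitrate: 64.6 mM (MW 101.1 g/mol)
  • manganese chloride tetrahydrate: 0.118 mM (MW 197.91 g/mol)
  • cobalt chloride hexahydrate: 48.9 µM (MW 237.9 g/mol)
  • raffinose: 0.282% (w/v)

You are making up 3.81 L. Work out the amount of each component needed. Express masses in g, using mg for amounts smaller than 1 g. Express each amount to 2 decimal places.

Working volume: 3.81 L.
magnesium sulfate heptahydrate: 0.122 g per 100 mL × 3810 mL ÷ 100 = 4.65 g
potassium nitrate: 64.6 mmol/L × 101.1 g/mol × 3.81 L ÷ 1000 = 24.88 g
manganese chloride tetrahydrate: 0.118 mmol/L × 197.91 mg/mmol × 3.81 L = 88.98 mg
cobalt chloride hexahydrate: 48.9 µmol/L × 237.9 g/mol × 3.81 L ÷ 1000 = 44.32 mg
raffinose: 0.282% w/v = 2.82 g/L → 2.82 × 3.81 L = 10.74 g

magnesium sulfate heptahydrate 4.65 g; potassium nitrate 24.88 g; manganese chloride tetrahydrate 88.98 mg; cobalt chloride hexahydrate 44.32 mg; raffinose 10.74 g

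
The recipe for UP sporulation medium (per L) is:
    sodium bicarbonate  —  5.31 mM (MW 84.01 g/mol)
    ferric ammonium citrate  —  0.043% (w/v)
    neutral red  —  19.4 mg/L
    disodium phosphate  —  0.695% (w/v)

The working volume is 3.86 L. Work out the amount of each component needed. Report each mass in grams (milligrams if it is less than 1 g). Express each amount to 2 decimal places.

sodium bicarbonate 1.72 g; ferric ammonium citrate 1.66 g; neutral red 74.88 mg; disodium phosphate 26.83 g

Scale factor relative to 1 L: 3.86.
sodium bicarbonate: 5.31 mmol/L × 84.01 g/mol × 3.86 L ÷ 1000 = 1.72 g
ferric ammonium citrate: 0.043 g per 100 mL × 3860 mL ÷ 100 = 1.66 g
neutral red: 19.4 mg/L × 3.86 L = 74.88 mg
disodium phosphate: 0.695% w/v = 6.95 g/L → 6.95 × 3.86 L = 26.83 g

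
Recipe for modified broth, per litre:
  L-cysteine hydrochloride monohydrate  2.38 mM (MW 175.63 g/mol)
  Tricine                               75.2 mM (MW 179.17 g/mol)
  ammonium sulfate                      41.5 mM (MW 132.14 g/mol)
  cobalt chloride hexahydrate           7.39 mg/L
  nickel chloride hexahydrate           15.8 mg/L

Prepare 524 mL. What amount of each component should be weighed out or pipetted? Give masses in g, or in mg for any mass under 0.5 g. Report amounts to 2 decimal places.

Target volume = 524 mL = 0.524 L.
L-cysteine hydrochloride monohydrate: 2.38 mmol/L × 175.63 mg/mmol × 0.524 L = 219.03 mg
Tricine: 75.2 mmol/L × 179.17 g/mol × 0.524 L ÷ 1000 = 7.06 g
ammonium sulfate: 41.5 mmol/L × 132.14 g/mol × 0.524 L ÷ 1000 = 2.87 g
cobalt chloride hexahydrate: 7.39 mg/L × 0.524 L = 3.87 mg
nickel chloride hexahydrate: 15.8 mg/L × 0.524 L = 8.28 mg

L-cysteine hydrochloride monohydrate 219.03 mg; Tricine 7.06 g; ammonium sulfate 2.87 g; cobalt chloride hexahydrate 3.87 mg; nickel chloride hexahydrate 8.28 mg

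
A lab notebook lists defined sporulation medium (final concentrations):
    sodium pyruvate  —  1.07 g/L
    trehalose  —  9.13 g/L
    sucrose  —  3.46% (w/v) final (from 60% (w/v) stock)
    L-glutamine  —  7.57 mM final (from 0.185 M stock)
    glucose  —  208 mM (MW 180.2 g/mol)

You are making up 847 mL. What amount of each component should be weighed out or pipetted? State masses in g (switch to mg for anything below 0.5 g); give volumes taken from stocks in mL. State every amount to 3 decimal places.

Working volume: 847 mL = 0.847 L.
sodium pyruvate: 1.07 g/L × 0.847 L = 0.906 g
trehalose: 9.13 g/L × 0.847 L = 7.733 g
sucrose: V = C2·V2/C1 = 3.46% ÷ 60% × 847 mL = 48.844 mL
L-glutamine: V = C2·V2/C1 = 7.57 mM × 847 mL ÷ 185 mM = 34.658 mL
glucose: 208 mmol/L × 180.2 g/mol × 0.847 L ÷ 1000 = 31.747 g

sodium pyruvate 0.906 g; trehalose 7.733 g; sucrose 48.844 mL; L-glutamine 34.658 mL; glucose 31.747 g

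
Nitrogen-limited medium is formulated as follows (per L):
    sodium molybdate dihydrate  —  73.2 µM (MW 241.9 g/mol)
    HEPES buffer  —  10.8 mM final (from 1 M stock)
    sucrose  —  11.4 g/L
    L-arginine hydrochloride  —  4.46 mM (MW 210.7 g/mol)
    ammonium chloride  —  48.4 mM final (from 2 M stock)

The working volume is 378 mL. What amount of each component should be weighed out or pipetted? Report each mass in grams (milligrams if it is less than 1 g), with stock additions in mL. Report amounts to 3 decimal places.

sodium molybdate dihydrate 6.693 mg; HEPES buffer 4.082 mL; sucrose 4.309 g; L-arginine hydrochloride 355.215 mg; ammonium chloride 9.148 mL

Target volume = 378 mL = 0.378 L.
sodium molybdate dihydrate: 73.2 µmol/L × 241.9 g/mol × 0.378 L ÷ 1000 = 6.693 mg
HEPES buffer: V = C2·V2/C1 = 10.8 mM × 378 mL ÷ 1000 mM = 4.082 mL
sucrose: 11.4 g/L × 0.378 L = 4.309 g
L-arginine hydrochloride: 4.46 mmol/L × 210.7 mg/mmol × 0.378 L = 355.215 mg
ammonium chloride: C1V1 = C2V2 → 48.4 mM × 378 mL ÷ 2000 mM = 9.148 mL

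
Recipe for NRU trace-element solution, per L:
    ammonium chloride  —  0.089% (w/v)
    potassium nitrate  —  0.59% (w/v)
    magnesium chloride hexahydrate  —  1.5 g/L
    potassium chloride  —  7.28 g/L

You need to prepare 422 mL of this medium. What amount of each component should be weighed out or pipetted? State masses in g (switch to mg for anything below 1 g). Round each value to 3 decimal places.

ammonium chloride 375.580 mg; potassium nitrate 2.490 g; magnesium chloride hexahydrate 633.000 mg; potassium chloride 3.072 g

Scale factor relative to 1 L: 0.422.
ammonium chloride: 0.089% w/v = 0.89 g/L → 0.89 × 0.422 L = 0.37558 g = 375.580 mg
potassium nitrate: 0.59% w/v = 5.9 g/L → 5.9 × 0.422 L = 2.490 g
magnesium chloride hexahydrate: 1.5 g/L × 0.422 L = 0.633 g = 633.000 mg
potassium chloride: 7.28 g/L × 0.422 L = 3.072 g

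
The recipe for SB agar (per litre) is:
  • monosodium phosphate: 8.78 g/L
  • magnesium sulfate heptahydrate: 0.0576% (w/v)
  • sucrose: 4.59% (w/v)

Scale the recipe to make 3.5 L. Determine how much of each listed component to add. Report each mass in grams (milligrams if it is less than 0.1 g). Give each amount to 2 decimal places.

monosodium phosphate 30.73 g; magnesium sulfate heptahydrate 2.02 g; sucrose 160.65 g

Working volume: 3.5 L.
monosodium phosphate: 8.78 g/L × 3.5 L = 30.73 g
magnesium sulfate heptahydrate: 0.0576% w/v = 0.576 g/L → 0.576 × 3.5 L = 2.02 g
sucrose: 4.59% w/v = 45.9 g/L → 45.9 × 3.5 L = 160.65 g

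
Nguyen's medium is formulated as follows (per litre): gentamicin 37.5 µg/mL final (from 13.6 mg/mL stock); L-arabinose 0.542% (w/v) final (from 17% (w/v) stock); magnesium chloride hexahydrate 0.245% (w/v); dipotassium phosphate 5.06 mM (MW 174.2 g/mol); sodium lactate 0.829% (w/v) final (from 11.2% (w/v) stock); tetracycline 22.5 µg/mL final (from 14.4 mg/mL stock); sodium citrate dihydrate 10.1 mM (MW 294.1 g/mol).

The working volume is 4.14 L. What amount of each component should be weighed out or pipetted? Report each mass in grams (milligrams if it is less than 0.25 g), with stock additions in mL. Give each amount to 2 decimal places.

Working volume: 4.14 L.
gentamicin: V = C2·V2/C1 = 37.5 µg/mL × 4140 mL ÷ 13600 µg/mL = 11.42 mL
L-arabinose: C1V1 = C2V2 → 0.542% ÷ 17% × 4140 mL = 131.99 mL
magnesium chloride hexahydrate: 0.245 g per 100 mL × 4140 mL ÷ 100 = 10.14 g
dipotassium phosphate: 5.06 mmol/L × 174.2 g/mol × 4.14 L ÷ 1000 = 3.65 g
sodium lactate: V = C2·V2/C1 = 0.829% ÷ 11.2% × 4140 mL = 306.43 mL
tetracycline: V = C2·V2/C1 = 22.5 µg/mL × 4140 mL ÷ 14400 µg/mL = 6.47 mL
sodium citrate dihydrate: 10.1 mmol/L × 294.1 g/mol × 4.14 L ÷ 1000 = 12.30 g

gentamicin 11.42 mL; L-arabinose 131.99 mL; magnesium chloride hexahydrate 10.14 g; dipotassium phosphate 3.65 g; sodium lactate 306.43 mL; tetracycline 6.47 mL; sodium citrate dihydrate 12.30 g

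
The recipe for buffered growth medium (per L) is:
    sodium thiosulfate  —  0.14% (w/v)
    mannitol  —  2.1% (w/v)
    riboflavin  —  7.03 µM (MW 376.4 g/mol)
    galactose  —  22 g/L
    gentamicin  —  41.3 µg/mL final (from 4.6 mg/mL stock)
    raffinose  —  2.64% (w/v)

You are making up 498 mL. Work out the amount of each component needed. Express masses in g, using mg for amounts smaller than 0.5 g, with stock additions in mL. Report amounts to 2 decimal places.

sodium thiosulfate 0.70 g; mannitol 10.46 g; riboflavin 1.32 mg; galactose 10.96 g; gentamicin 4.47 mL; raffinose 13.15 g

Target volume = 498 mL = 0.498 L.
sodium thiosulfate: 0.14 g per 100 mL × 498 mL ÷ 100 = 0.70 g
mannitol: 2.1 g per 100 mL × 498 mL ÷ 100 = 10.46 g
riboflavin: 7.03 µmol/L × 376.4 g/mol × 0.498 L ÷ 1000 = 1.32 mg
galactose: 22 g/L × 0.498 L = 10.96 g
gentamicin: dilute stock: 41.3 µg/mL × 498 mL ÷ 4600 µg/mL = 4.47 mL
raffinose: 2.64 g per 100 mL × 498 mL ÷ 100 = 13.15 g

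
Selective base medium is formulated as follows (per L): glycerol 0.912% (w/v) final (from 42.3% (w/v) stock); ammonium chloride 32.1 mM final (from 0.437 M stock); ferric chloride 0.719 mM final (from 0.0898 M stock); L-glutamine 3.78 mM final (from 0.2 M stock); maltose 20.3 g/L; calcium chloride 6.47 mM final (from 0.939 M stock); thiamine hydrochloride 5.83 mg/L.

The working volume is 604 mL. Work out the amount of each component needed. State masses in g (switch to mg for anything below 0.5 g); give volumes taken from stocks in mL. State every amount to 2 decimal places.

Scale factor relative to 1 L: 0.604.
glycerol: dilute stock: 0.912% ÷ 42.3% × 604 mL = 13.02 mL
ammonium chloride: dilute stock: 32.1 mM × 604 mL ÷ 437 mM = 44.37 mL
ferric chloride: C1V1 = C2V2 → 0.719 mM × 604 mL ÷ 89.8 mM = 4.84 mL
L-glutamine: dilute stock: 3.78 mM × 604 mL ÷ 200 mM = 11.42 mL
maltose: 20.3 g/L × 0.604 L = 12.26 g
calcium chloride: C1V1 = C2V2 → 6.47 mM × 604 mL ÷ 939 mM = 4.16 mL
thiamine hydrochloride: 5.83 mg/L × 0.604 L = 3.52 mg

glycerol 13.02 mL; ammonium chloride 44.37 mL; ferric chloride 4.84 mL; L-glutamine 11.42 mL; maltose 12.26 g; calcium chloride 4.16 mL; thiamine hydrochloride 3.52 mg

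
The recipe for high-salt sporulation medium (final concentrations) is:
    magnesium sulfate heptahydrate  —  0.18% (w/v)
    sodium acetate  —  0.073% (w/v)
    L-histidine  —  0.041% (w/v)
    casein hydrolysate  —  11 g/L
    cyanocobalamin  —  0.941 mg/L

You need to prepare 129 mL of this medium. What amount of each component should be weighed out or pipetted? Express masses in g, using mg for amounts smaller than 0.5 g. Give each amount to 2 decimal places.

magnesium sulfate heptahydrate 232.20 mg; sodium acetate 94.17 mg; L-histidine 52.89 mg; casein hydrolysate 1.42 g; cyanocobalamin 0.12 mg

Working volume: 129 mL = 0.129 L.
magnesium sulfate heptahydrate: 0.18% w/v = 1.8 g/L → 1.8 × 0.129 L = 0.2322 g = 232.20 mg
sodium acetate: 0.073% w/v = 0.73 g/L → 0.73 × 0.129 L = 0.09417 g = 94.17 mg
L-histidine: 0.041% w/v = 0.41 g/L → 0.41 × 0.129 L = 0.05289 g = 52.89 mg
casein hydrolysate: 11 g/L × 0.129 L = 1.42 g
cyanocobalamin: 0.941 mg/L × 0.129 L = 0.12 mg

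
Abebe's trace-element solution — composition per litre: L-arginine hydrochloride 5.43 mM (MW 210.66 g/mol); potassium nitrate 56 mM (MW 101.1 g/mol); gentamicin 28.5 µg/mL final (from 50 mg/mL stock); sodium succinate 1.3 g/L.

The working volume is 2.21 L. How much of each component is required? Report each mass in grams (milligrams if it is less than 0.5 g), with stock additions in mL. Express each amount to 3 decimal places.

L-arginine hydrochloride 2.528 g; potassium nitrate 12.512 g; gentamicin 1.260 mL; sodium succinate 2.873 g

Scale factor relative to 1 L: 2.21.
L-arginine hydrochloride: 5.43 mmol/L × 210.66 g/mol × 2.21 L ÷ 1000 = 2.528 g
potassium nitrate: 56 mmol/L × 101.1 g/mol × 2.21 L ÷ 1000 = 12.512 g
gentamicin: dilute stock: 28.5 µg/mL × 2210 mL ÷ 50000 µg/mL = 1.260 mL
sodium succinate: 1.3 g/L × 2.21 L = 2.873 g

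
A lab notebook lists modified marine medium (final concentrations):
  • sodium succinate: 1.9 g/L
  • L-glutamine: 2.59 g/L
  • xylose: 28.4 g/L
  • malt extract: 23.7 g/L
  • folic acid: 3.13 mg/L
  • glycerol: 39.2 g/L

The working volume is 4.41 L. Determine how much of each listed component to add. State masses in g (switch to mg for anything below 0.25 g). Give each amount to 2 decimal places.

sodium succinate 8.38 g; L-glutamine 11.42 g; xylose 125.24 g; malt extract 104.52 g; folic acid 13.80 mg; glycerol 172.87 g

Working volume: 4.41 L.
sodium succinate: 1.9 g/L × 4.41 L = 8.38 g
L-glutamine: 2.59 g/L × 4.41 L = 11.42 g
xylose: 28.4 g/L × 4.41 L = 125.24 g
malt extract: 23.7 g/L × 4.41 L = 104.52 g
folic acid: 3.13 mg/L × 4.41 L = 13.80 mg
glycerol: 39.2 g/L × 4.41 L = 172.87 g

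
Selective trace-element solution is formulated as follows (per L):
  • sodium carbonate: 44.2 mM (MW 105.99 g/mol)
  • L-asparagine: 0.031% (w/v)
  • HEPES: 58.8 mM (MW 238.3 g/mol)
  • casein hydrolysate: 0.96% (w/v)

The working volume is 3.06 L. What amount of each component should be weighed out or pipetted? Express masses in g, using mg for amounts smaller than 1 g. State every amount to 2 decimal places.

Scale factor relative to 1 L: 3.06.
sodium carbonate: 44.2 mmol/L × 105.99 g/mol × 3.06 L ÷ 1000 = 14.34 g
L-asparagine: 0.031% w/v = 0.31 g/L → 0.31 × 3.06 L = 0.9486 g = 948.60 mg
HEPES: 58.8 mmol/L × 238.3 g/mol × 3.06 L ÷ 1000 = 42.88 g
casein hydrolysate: 0.96 g per 100 mL × 3060 mL ÷ 100 = 29.38 g

sodium carbonate 14.34 g; L-asparagine 948.60 mg; HEPES 42.88 g; casein hydrolysate 29.38 g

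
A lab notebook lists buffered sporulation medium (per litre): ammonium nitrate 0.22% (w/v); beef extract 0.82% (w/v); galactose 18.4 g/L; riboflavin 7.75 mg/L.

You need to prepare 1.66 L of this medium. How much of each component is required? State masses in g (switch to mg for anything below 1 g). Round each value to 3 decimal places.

ammonium nitrate 3.652 g; beef extract 13.612 g; galactose 30.544 g; riboflavin 12.865 mg

Working volume: 1.66 L.
ammonium nitrate: 0.22% w/v = 2.2 g/L → 2.2 × 1.66 L = 3.652 g
beef extract: 0.82% w/v = 8.2 g/L → 8.2 × 1.66 L = 13.612 g
galactose: 18.4 g/L × 1.66 L = 30.544 g
riboflavin: 7.75 mg/L × 1.66 L = 12.865 mg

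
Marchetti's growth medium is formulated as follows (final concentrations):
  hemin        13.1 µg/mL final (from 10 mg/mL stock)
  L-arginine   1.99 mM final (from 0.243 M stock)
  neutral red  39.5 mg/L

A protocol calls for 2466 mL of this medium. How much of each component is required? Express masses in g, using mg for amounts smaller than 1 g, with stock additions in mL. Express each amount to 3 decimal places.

Target volume = 2466 mL = 2.466 L.
hemin: C1V1 = C2V2 → 13.1 µg/mL × 2466 mL ÷ 10000 µg/mL = 3.230 mL
L-arginine: dilute stock: 1.99 mM × 2466 mL ÷ 243 mM = 20.195 mL
neutral red: 39.5 mg/L × 2.466 L = 97.407 mg

hemin 3.230 mL; L-arginine 20.195 mL; neutral red 97.407 mg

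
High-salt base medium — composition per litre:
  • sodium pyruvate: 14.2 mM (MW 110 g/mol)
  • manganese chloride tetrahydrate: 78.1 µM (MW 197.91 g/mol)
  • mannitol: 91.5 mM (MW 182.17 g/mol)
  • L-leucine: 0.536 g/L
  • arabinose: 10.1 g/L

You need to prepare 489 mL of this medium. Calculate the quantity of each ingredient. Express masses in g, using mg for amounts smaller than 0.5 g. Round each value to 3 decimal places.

sodium pyruvate 0.764 g; manganese chloride tetrahydrate 7.558 mg; mannitol 8.151 g; L-leucine 262.104 mg; arabinose 4.939 g

Scale factor relative to 1 L: 0.489.
sodium pyruvate: 14.2 mmol/L × 110 g/mol × 0.489 L ÷ 1000 = 0.764 g
manganese chloride tetrahydrate: 78.1 µmol/L × 197.91 g/mol × 0.489 L ÷ 1000 = 7.558 mg
mannitol: 91.5 mmol/L × 182.17 g/mol × 0.489 L ÷ 1000 = 8.151 g
L-leucine: 0.536 g/L × 0.489 L = 0.262104 g = 262.104 mg
arabinose: 10.1 g/L × 0.489 L = 4.939 g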